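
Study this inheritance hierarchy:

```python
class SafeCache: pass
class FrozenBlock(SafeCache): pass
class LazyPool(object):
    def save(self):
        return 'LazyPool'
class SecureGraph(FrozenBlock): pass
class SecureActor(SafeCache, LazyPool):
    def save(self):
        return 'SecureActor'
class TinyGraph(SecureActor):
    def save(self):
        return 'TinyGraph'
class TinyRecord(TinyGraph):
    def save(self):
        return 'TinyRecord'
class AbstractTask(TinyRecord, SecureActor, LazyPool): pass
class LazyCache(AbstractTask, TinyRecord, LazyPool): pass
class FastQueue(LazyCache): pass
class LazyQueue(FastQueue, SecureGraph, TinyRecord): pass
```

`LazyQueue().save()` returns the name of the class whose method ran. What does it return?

L[LazyQueue] = LazyQueue + merge(L[FastQueue], L[SecureGraph], L[TinyRecord], [FastQueue SecureGraph TinyRecord])
  take FastQueue:  [FastQueue LazyCache AbstractTask TinyRecord TinyGraph SecureActor SafeCache LazyPool object] + [SecureGraph FrozenBlock SafeCache object] + [TinyRecord TinyGraph SecureActor SafeCache LazyPool object] + [FastQueue SecureGraph TinyRecord]
  take LazyCache:  [LazyCache AbstractTask TinyRecord TinyGraph SecureActor SafeCache LazyPool object] + [SecureGraph FrozenBlock SafeCache object] + [TinyRecord TinyGraph SecureActor SafeCache LazyPool object] + [SecureGraph TinyRecord]
  take AbstractTask:  [AbstractTask TinyRecord TinyGraph SecureActor SafeCache LazyPool object] + [SecureGraph FrozenBlock SafeCache object] + [TinyRecord TinyGraph SecureActor SafeCache LazyPool object] + [SecureGraph TinyRecord]
  take SecureGraph:  [TinyRecord TinyGraph SecureActor SafeCache LazyPool object] + [SecureGraph FrozenBlock SafeCache object] + [TinyRecord TinyGraph SecureActor SafeCache LazyPool object] + [SecureGraph TinyRecord]
  take TinyRecord:  [TinyRecord TinyGraph SecureActor SafeCache LazyPool object] + [FrozenBlock SafeCache object] + [TinyRecord TinyGraph SecureActor SafeCache LazyPool object] + [TinyRecord]
  take TinyGraph:  [TinyGraph SecureActor SafeCache LazyPool object] + [FrozenBlock SafeCache object] + [TinyGraph SecureActor SafeCache LazyPool object]
  take SecureActor:  [SecureActor SafeCache LazyPool object] + [FrozenBlock SafeCache object] + [SecureActor SafeCache LazyPool object]
  take FrozenBlock:  [SafeCache LazyPool object] + [FrozenBlock SafeCache object] + [SafeCache LazyPool object]
  take SafeCache:  [SafeCache LazyPool object] + [SafeCache object] + [SafeCache LazyPool object]
  take LazyPool:  [LazyPool object] + [object] + [LazyPool object]
  take object:  [object] + [object] + [object]
MRO: LazyQueue FastQueue LazyCache AbstractTask SecureGraph TinyRecord TinyGraph SecureActor FrozenBlock SafeCache LazyPool object
save is defined in: LazyPool, SecureActor, TinyGraph, TinyRecord. First along the MRO is TinyRecord.

TinyRecord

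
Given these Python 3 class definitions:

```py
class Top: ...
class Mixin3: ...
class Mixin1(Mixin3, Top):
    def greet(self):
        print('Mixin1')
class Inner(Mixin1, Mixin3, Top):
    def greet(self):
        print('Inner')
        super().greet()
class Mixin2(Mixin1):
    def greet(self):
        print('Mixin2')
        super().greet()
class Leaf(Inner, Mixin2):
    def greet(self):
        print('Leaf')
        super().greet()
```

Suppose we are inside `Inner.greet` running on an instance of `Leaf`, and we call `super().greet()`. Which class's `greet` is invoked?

L[Leaf] = Leaf + merge(L[Inner], L[Mixin2], [Inner Mixin2])
  take Inner:  [Inner Mixin1 Mixin3 Top object] + [Mixin2 Mixin1 Mixin3 Top object] + [Inner Mixin2]
  take Mixin2:  [Mixin1 Mixin3 Top object] + [Mixin2 Mixin1 Mixin3 Top object] + [Mixin2]
  take Mixin1:  [Mixin1 Mixin3 Top object] + [Mixin1 Mixin3 Top object]
  take Mixin3:  [Mixin3 Top object] + [Mixin3 Top object]
  take Top:  [Top object] + [Top object]
  take object:  [object] + [object]
MRO: Leaf Inner Mixin2 Mixin1 Mixin3 Top object
super() in Inner.greet on a Leaf instance goes to the class after Inner in Leaf's MRO: Mixin2.

Mixin2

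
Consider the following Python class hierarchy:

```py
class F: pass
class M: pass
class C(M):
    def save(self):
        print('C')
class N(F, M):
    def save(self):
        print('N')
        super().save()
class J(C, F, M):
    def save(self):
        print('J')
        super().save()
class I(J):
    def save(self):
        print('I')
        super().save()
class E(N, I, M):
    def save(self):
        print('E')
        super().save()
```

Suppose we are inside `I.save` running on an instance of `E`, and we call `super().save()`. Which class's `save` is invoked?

J

L[E] = E + merge(L[N], L[I], L[M], [N I M])
  take N:  [N F M object] + [I J C F M object] + [M object] + [N I M]
  take I:  [F M object] + [I J C F M object] + [M object] + [I M]
  take J:  [F M object] + [J C F M object] + [M object] + [M]
  take C:  [F M object] + [C F M object] + [M object] + [M]
  take F:  [F M object] + [F M object] + [M object] + [M]
  take M:  [M object] + [M object] + [M object] + [M]
  take object:  [object] + [object] + [object]
MRO: E N I J C F M object
super() in I.save on a E instance goes to the class after I in E's MRO: J.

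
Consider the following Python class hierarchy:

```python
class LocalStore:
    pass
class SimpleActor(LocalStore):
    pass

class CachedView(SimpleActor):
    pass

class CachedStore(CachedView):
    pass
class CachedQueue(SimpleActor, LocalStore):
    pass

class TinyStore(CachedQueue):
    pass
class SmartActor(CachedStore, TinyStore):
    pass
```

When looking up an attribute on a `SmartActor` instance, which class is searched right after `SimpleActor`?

LocalStore

L[SmartActor] = SmartActor + merge(L[CachedStore], L[TinyStore], [CachedStore TinyStore])
  take CachedStore:  [CachedStore CachedView SimpleActor LocalStore object] + [TinyStore CachedQueue SimpleActor LocalStore object] + [CachedStore TinyStore]
  take CachedView:  [CachedView SimpleActor LocalStore object] + [TinyStore CachedQueue SimpleActor LocalStore object] + [TinyStore]
  take TinyStore:  [SimpleActor LocalStore object] + [TinyStore CachedQueue SimpleActor LocalStore object] + [TinyStore]
  take CachedQueue:  [SimpleActor LocalStore object] + [CachedQueue SimpleActor LocalStore object]
  take SimpleActor:  [SimpleActor LocalStore object] + [SimpleActor LocalStore object]
  take LocalStore:  [LocalStore object] + [LocalStore object]
  take object:  [object] + [object]
MRO: SmartActor CachedStore CachedView TinyStore CachedQueue SimpleActor LocalStore object
SimpleActor is at position 5; next is LocalStore.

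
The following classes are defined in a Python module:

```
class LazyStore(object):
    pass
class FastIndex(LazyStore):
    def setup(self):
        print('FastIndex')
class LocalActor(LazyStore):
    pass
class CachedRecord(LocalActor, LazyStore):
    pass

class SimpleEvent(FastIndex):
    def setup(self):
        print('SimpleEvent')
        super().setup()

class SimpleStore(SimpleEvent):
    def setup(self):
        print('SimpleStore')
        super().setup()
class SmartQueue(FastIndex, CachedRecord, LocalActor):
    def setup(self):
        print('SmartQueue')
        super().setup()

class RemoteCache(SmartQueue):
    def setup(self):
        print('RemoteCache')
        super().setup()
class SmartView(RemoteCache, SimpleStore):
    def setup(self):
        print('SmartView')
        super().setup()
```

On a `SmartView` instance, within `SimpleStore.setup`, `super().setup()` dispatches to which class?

L[SmartView] = SmartView + merge(L[RemoteCache], L[SimpleStore], [RemoteCache SimpleStore])
  take RemoteCache:  [RemoteCache SmartQueue FastIndex CachedRecord LocalActor LazyStore object] + [SimpleStore SimpleEvent FastIndex LazyStore object] + [RemoteCache SimpleStore]
  take SmartQueue:  [SmartQueue FastIndex CachedRecord LocalActor LazyStore object] + [SimpleStore SimpleEvent FastIndex LazyStore object] + [SimpleStore]
  take SimpleStore:  [FastIndex CachedRecord LocalActor LazyStore object] + [SimpleStore SimpleEvent FastIndex LazyStore object] + [SimpleStore]
  take SimpleEvent:  [FastIndex CachedRecord LocalActor LazyStore object] + [SimpleEvent FastIndex LazyStore object]
  take FastIndex:  [FastIndex CachedRecord LocalActor LazyStore object] + [FastIndex LazyStore object]
  take CachedRecord:  [CachedRecord LocalActor LazyStore object] + [LazyStore object]
  take LocalActor:  [LocalActor LazyStore object] + [LazyStore object]
  take LazyStore:  [LazyStore object] + [LazyStore object]
  take object:  [object] + [object]
MRO: SmartView RemoteCache SmartQueue SimpleStore SimpleEvent FastIndex CachedRecord LocalActor LazyStore object
super() in SimpleStore.setup on a SmartView instance goes to the class after SimpleStore in SmartView's MRO: SimpleEvent.

SimpleEvent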